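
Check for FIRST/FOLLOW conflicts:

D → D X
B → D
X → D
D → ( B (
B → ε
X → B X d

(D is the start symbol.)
Nullable non-terminals: B.
FIRST sets used below: FIRST(D) = { '(' }

B: nullable alternative(s) B → ε; FOLLOW(B) = { '(' }
  B → D: FIRST \ {ε} = { '(' } — overlaps FOLLOW(B) on { '(' }: CONFLICT
  B → ε: FIRST \ {ε} = { } — this is the only nullable alternative, skip

D, X have no nullable alternative, so no FIRST/FOLLOW check is needed there.

So the grammar has 1 FIRST/FOLLOW conflict (marked CONFLICT above).

Answer: Yes. B → D with FOLLOW(B) on { '(' }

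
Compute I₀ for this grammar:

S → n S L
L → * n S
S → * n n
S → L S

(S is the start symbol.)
{ [L → . * n S], [S → . * n n], [S → . L S], [S → . n S L], [S' → . S] }

First, augment the grammar with S' → S
I₀ = CLOSURE({ [S' → . S] }):
  [S' → . S] has the dot before S: add [S → . n S L], [S → . * n n], [S → . L S]
  [S → . L S] has the dot before L: add [L → . * n S]
No further items can be added.

I₀ = { [L → . * n S], [S → . * n n], [S → . L S], [S → . n S L], [S' → . S] }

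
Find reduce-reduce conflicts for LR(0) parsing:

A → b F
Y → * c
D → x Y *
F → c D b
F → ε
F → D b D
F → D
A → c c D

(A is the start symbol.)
No reduce-reduce conflicts

Augment with A' → A and build the canonical LR(0) collection (I0 = CLOSURE({[A' → . A]}), then GOTO on every symbol after a dot until no new states appear). It has 18 states:
  I0: { [A → . b F], [A → . c c D], [A' → . A] }  — shift
  I1: { [A' → A .] }  — accept
  I2: { [A → b . F], [D → . x Y *], [F → . D b D], [F → . D], [F → . c D b], [F → .] }  — shift, reduce
  I3: { [A → c . c D] }  — shift
  I4: { [A → c c . D], [D → . x Y *] }  — shift
  I5: { [A → c c D .] }  — reduce
  I6: { [D → x . Y *], [Y → . * c] }  — shift
  I7: { [Y → * . c] }  — shift
  I8: { [D → x Y . *] }  — shift
  I9: { [D → x Y * .] }  — reduce
  I10: { [Y → * c .] }  — reduce
  I11: { [F → D . b D], [F → D .] }  — shift, reduce
  I12: { [A → b F .] }  — reduce
  I13: { [D → . x Y *], [F → c . D b] }  — shift
  I14: { [F → c D . b] }  — shift
  I15: { [F → c D b .] }  — reduce
  I16: { [D → . x Y *], [F → D b . D] }  — shift
  I17: { [F → D b D .] }  — reduce

No state contains more than one complete item.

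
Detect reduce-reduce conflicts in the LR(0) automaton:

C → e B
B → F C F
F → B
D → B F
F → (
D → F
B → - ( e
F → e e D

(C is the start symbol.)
A reduce-reduce conflict occurs when an LR(0) state has two complete items [A → α .] and [B → β .] — both call for a reduction, and with no lookahead the parser cannot choose between them.

Augment with C' → C and build the canonical LR(0) collection (I0 = CLOSURE({[C' → . C]}), then GOTO on every symbol after a dot until no new states appear). It has 18 states:
  I0: { [C → . e B], [C' → . C] }  — shift
  I1: { [C' → C .] }  — accept
  I2: { [B → . - ( e], [B → . F C F], [C → e . B], [F → . (], [F → . B], [F → . e e D] }  — shift
  I3: { [F → ( .] }  — reduce
  I4: { [B → - . ( e] }  — shift
  I5: { [C → e B .], [F → B .] }  — 2 reduces
  I6: { [B → F . C F], [C → . e B] }  — shift
  I7: { [F → e . e D] }  — shift
  I8: { [B → . - ( e], [B → . F C F], [D → . B F], [D → . F], [F → . (], [F → . B], [F → . e e D], [F → e e . D] }  — shift
  I9: { [B → . - ( e], [B → . F C F], [D → B . F], [F → . (], [F → . B], [F → . e e D], [F → B .] }  — shift, reduce
  I10: { [F → e e D .] }  — reduce
  I11: { [B → F . C F], [C → . e B], [D → F .] }  — shift, reduce
  I12: { [B → . - ( e], [B → . F C F], [B → F C . F], [F → . (], [F → . B], [F → . e e D] }  — shift
  I13: { [F → B .] }  — reduce
  I14: { [B → F . C F], [B → F C F .], [C → . e B] }  — shift, reduce
  I15: { [B → F . C F], [C → . e B], [D → B F .] }  — shift, reduce
  I16: { [B → - ( . e] }  — shift
  I17: { [B → - ( e .] }  — reduce

I5 contains complete items [C → e B .], [F → B .] — reduce-reduce conflict.

Answer: Yes — I5: [C → e B .] vs [F → B .]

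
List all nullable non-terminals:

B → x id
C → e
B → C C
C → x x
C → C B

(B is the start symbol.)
There are no ε-productions, so no non-terminal can derive ε.
No non-terminals are nullable.

Answer: None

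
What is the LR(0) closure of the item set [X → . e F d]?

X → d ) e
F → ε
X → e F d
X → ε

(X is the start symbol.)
To compute CLOSURE, for each item [A → α.Bβ] where B is a non-terminal, add [B → .γ] for all productions B → γ; repeat for the newly added items until nothing changes.

Start with: [X → . e F d]
The dot precedes the terminal e, so nothing is added.

CLOSURE = { [X → . e F d] }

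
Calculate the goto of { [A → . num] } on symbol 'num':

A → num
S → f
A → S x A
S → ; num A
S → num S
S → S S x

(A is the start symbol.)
{ [A → num .] }

GOTO(I, 'num') = CLOSURE({ [A → αX.β] : [A → α.Xβ] ∈ I, X = 'num' })

Items with dot before 'num', with the dot advanced:
  [A → . num] → [A → num .]
Closure adds nothing (no advanced item has the dot before a non-terminal).

GOTO = { [A → num .] }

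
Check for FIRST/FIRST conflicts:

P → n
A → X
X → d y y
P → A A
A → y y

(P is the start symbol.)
No FIRST/FIRST conflicts.

FIRST sets of the non-terminals at (or reachable through a nullable prefix from) the front of some alternative:
  FIRST(A) = { 'd', 'y' }
  FIRST(X) = { 'd' }

Productions for P:
  P → n: FIRST = { 'n' }
  P → A A: FIRST = { 'd', 'y' }
Productions for A:
  A → X: FIRST = { 'd' }
  A → y y: FIRST = { 'y' }
X has only one production, so no FIRST/FIRST conflict is possible there.

All alternatives of each non-terminal have pairwise disjoint FIRST sets.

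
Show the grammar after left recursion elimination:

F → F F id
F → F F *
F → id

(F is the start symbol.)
F is directly left-recursive. The standard transformation for
  A → A α₁ | ... | A α_m | β₁ | ... | β_n
is
  A  → β₁ A' | ... | β_n A'
  A' → α₁ A' | ... | α_m A' | ε

F → id becomes F → id F'
F → F F id becomes F' → F id F'
F → F F * becomes F' → F * F'
Add F' → ε

Resulting grammar:
F → id F'
F' → F id F'
F' → F * F'
F' → ε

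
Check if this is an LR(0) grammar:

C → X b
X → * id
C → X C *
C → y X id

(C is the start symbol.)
Augment with C' → C and build the canonical LR(0) collection (I0 = CLOSURE({[C' → . C]}), then GOTO on every symbol after a dot until no new states appear). It has 11 states:
  I0: { [C → . X C *], [C → . X b], [C → . y X id], [C' → . C], [X → . * id] }  — shift
  I1: { [X → * . id] }  — shift
  I2: { [C' → C .] }  — accept
  I3: { [C → . X C *], [C → . X b], [C → . y X id], [C → X . C *], [C → X . b], [X → . * id] }  — shift
  I4: { [C → y . X id], [X → . * id] }  — shift
  I5: { [C → y X . id] }  — shift
  I6: { [C → y X id .] }  — reduce
  I7: { [C → X C . *] }  — shift
  I8: { [C → X b .] }  — reduce
  I9: { [C → X C * .] }  — reduce
  I10: { [X → * id .] }  — reduce

Every state is either a pure shift/goto state or contains exactly one complete item and nothing to shift — no conflicts. The grammar is LR(0).

Answer: Yes, the grammar is LR(0)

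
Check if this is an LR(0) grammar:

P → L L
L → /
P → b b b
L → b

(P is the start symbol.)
No. Shift-reduce conflict between [L → b .] and [P → b . b b]

A grammar is LR(0) if no state in the canonical LR(0) collection has:
  - both a shift item (dot before a terminal) and a complete item (shift-reduce conflict), or
  - two or more complete items (reduce-reduce conflict; the accept item [P' → P .] counts as a complete item here).

Augment with P' → P and build the canonical LR(0) collection (I0 = CLOSURE({[P' → . P]}), then GOTO on every symbol after a dot until no new states appear). It has 9 states:
  I0: { [L → . /], [L → . b], [P → . L L], [P → . b b b], [P' → . P] }  — shift
  I1: { [L → / .] }  — reduce
  I2: { [L → . /], [L → . b], [P → L . L] }  — shift
  I3: { [P' → P .] }  — accept
  I4: { [L → b .], [P → b . b b] }  — shift, reduce
  I5: { [P → b b . b] }  — shift
  I6: { [P → b b b .] }  — reduce
  I7: { [P → L L .] }  — reduce
  I8: { [L → b .] }  — reduce

Conflict in state I4:
  Shift-reduce conflict between [L → b .] and [P → b . b b]
So the grammar is NOT LR(0).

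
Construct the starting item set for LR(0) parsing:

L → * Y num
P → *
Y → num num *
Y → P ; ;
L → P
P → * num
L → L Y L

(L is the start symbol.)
{ [L → . * Y num], [L → . L Y L], [L → . P], [L' → . L], [P → . * num], [P → . *] }

First, augment the grammar with L' → L
I₀ = CLOSURE({ [L' → . L] }):
  [L' → . L] has the dot before L: add [L → . * Y num], [L → . P], [L → . L Y L]
  [L → . P] has the dot before P: add [P → . *], [P → . * num]
No further items can be added.

I₀ = { [L → . * Y num], [L → . L Y L], [L → . P], [L' → . L], [P → . * num], [P → . *] }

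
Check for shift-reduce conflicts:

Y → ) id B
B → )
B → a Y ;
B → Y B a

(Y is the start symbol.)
Yes — I4: [B → ) .] vs [Y → ) . id B]

Augment with Y' → Y and build the canonical LR(0) collection (I0 = CLOSURE({[Y' → . Y]}), then GOTO on every symbol after a dot until no new states appear). It has 12 states:
  I0: { [Y → . ) id B], [Y' → . Y] }  — shift
  I1: { [Y → ) . id B] }  — shift
  I2: { [Y' → Y .] }  — accept
  I3: { [B → . )], [B → . Y B a], [B → . a Y ;], [Y → ) id . B], [Y → . ) id B] }  — shift
  I4: { [B → ) .], [Y → ) . id B] }  — shift, reduce
  I5: { [Y → ) id B .] }  — reduce
  I6: { [B → . )], [B → . Y B a], [B → . a Y ;], [B → Y . B a], [Y → . ) id B] }  — shift
  I7: { [B → a . Y ;], [Y → . ) id B] }  — shift
  I8: { [B → a Y . ;] }  — shift
  I9: { [B → a Y ; .] }  — reduce
  I10: { [B → Y B . a] }  — shift
  I11: { [B → Y B a .] }  — reduce

I4 contains reduce item [B → ) .] and shift item [Y → ) . id B] — shift-reduce conflict.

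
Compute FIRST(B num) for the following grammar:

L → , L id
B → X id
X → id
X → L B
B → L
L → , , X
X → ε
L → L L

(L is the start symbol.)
{ ',', 'id' }

FIRST sets of the non-terminals involved (from the grammar, by fixed-point iteration):
  FIRST(B) = { ',', 'id' }

To compute FIRST(B num), process the symbols left to right:
Symbol B is a non-terminal. Add FIRST(B) \ {ε} = { ',', 'id' }
B is not nullable (ε ∉ FIRST(B)), so stop here.
FIRST(B num) = { ',', 'id' }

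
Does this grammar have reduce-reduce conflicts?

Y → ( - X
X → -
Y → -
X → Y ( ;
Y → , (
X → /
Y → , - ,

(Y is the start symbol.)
Augment with Y' → Y and build the canonical LR(0) collection (I0 = CLOSURE({[Y' → . Y]}), then GOTO on every symbol after a dot until no new states appear). It has 15 states:
  I0: { [Y → . ( - X], [Y → . , (], [Y → . , - ,], [Y → . -], [Y' → . Y] }  — shift
  I1: { [Y → ( . - X] }  — shift
  I2: { [Y → , . (], [Y → , . - ,] }  — shift
  I3: { [Y → - .] }  — reduce
  I4: { [Y' → Y .] }  — accept
  I5: { [Y → , ( .] }  — reduce
  I6: { [Y → , - . ,] }  — shift
  I7: { [Y → , - , .] }  — reduce
  I8: { [X → . -], [X → . /], [X → . Y ( ;], [Y → ( - . X], [Y → . ( - X], [Y → . , (], [Y → . , - ,], [Y → . -] }  — shift
  I9: { [X → - .], [Y → - .] }  — 2 reduces
  I10: { [X → / .] }  — reduce
  I11: { [Y → ( - X .] }  — reduce
  I12: { [X → Y . ( ;] }  — shift
  I13: { [X → Y ( . ;] }  — shift
  I14: { [X → Y ( ; .] }  — reduce

I9 contains complete items [X → - .], [Y → - .] — reduce-reduce conflict.

Answer: Yes — I9: [X → - .] vs [Y → - .]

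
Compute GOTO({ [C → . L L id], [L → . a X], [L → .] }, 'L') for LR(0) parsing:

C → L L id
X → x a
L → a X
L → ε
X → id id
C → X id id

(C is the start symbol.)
{ [C → L . L id], [L → . a X], [L → .] }

GOTO(I, 'L') = CLOSURE({ [A → αX.β] : [A → α.Xβ] ∈ I, X = 'L' })

Items with dot before 'L', with the dot advanced:
  [C → . L L id] → [C → L . L id]
Closure of the advanced items:
  [C → L . L id] has the dot before L: add [L → . a X], [L → .]

GOTO = { [C → L . L id], [L → . a X], [L → .] }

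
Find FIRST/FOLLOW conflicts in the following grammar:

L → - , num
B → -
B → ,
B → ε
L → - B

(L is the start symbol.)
A FIRST/FOLLOW conflict occurs when a non-terminal N has a nullable alternative N → β (β ⇒* ε) and another alternative N → α with FIRST(α) ∩ FOLLOW(N) ≠ ∅: on such a lookahead the parser cannot decide between expanding α and letting N vanish via β.

Nullable non-terminals: B.

B: nullable alternative(s) B → ε; FOLLOW(B) = { $ }
  B → -: FIRST \ {ε} = { '-' } — disjoint from FOLLOW(B)
  B → ,: FIRST \ {ε} = { ',' } — disjoint from FOLLOW(B)
  B → ε: FIRST \ {ε} = { } — this is the only nullable alternative, skip

L has no nullable alternative, so no FIRST/FOLLOW check is needed there.

No FIRST/FOLLOW conflicts found.

Answer: No FIRST/FOLLOW conflicts.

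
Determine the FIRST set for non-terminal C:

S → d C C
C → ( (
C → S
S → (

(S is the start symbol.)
FIRST sets of the other non-terminals involved (by the same procedure, iterated to a fixed point):
  FIRST(S) = { '(', 'd' }

From C → ( (:
  - '(' is a terminal: add '(' and stop
From C → S:
  - S is a non-terminal: add FIRST(S) \ {ε} = { '(', 'd' }
    S is not nullable, so stop

Collecting: FIRST(C) = { '(', 'd' }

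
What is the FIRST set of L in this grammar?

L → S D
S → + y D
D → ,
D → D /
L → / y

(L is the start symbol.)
{ '+', '/' }

To compute FIRST(L), examine every production with L on the left-hand side, reading each right-hand side left to right until a non-nullable symbol is reached.

FIRST sets of the other non-terminals involved (by the same procedure, iterated to a fixed point):
  FIRST(S) = { '+' }

From L → S D:
  - S is a non-terminal: add FIRST(S) \ {ε} = { '+' }
    S is not nullable, so stop
From L → / y:
  - '/' is a terminal: add '/' and stop

Collecting: FIRST(L) = { '+', '/' }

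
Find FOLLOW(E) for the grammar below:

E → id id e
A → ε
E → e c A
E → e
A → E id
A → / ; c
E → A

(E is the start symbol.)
To compute FOLLOW(E), find every occurrence of E on a right-hand side N → α E β: add FIRST(β) \ {ε}, and if β is empty or nullable also add FOLLOW(N). Iterate to a fixed point.

E is the start symbol, so $ ∈ FOLLOW(E).
In A → E id: E is followed by id, add FIRST(id) \ {ε} = { 'id' }

Taking the union: FOLLOW(E) = { $, 'id' }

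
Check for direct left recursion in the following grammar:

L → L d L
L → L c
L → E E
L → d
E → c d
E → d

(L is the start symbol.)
Yes, L is left-recursive

Direct left recursion occurs when N → N α for some non-terminal N (the right-hand side begins with the left-hand side itself).

L → L d L: LEFT RECURSIVE (starts with L)
L → L c: LEFT RECURSIVE (starts with L)
L → E E: starts with E
L → d: starts with d
E → c d: starts with c
E → d: starts with d

The grammar has direct left recursion on: L.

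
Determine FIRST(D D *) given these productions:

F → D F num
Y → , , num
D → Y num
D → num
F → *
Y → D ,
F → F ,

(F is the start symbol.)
{ ',', 'num' }

FIRST sets of the non-terminals involved (from the grammar, by fixed-point iteration):
  FIRST(D) = { ',', 'num' }

To compute FIRST(D D *), process the symbols left to right:
Symbol D is a non-terminal. Add FIRST(D) \ {ε} = { ',', 'num' }
D is not nullable (ε ∉ FIRST(D)), so stop here.
FIRST(D D *) = { ',', 'num' }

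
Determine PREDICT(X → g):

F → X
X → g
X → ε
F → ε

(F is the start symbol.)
PREDICT(X → g) = (FIRST(RHS) \ {ε}) ∪ (FOLLOW(X) if ε ∈ FIRST(RHS), i.e. RHS ⇒* ε)
FIRST(g) = { 'g' }
ε ∉ FIRST(g), so FOLLOW(X) is not added.
PREDICT(X → g) = { 'g' }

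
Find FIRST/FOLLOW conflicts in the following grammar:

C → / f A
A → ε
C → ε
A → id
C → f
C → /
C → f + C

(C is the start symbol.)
A FIRST/FOLLOW conflict occurs when a non-terminal N has a nullable alternative N → β (β ⇒* ε) and another alternative N → α with FIRST(α) ∩ FOLLOW(N) ≠ ∅: on such a lookahead the parser cannot decide between expanding α and letting N vanish via β.

Nullable non-terminals: A, C.

A: nullable alternative(s) A → ε; FOLLOW(A) = { $ }
  A → ε: FIRST \ {ε} = { } — this is the only nullable alternative, skip
  A → id: FIRST \ {ε} = { 'id' } — disjoint from FOLLOW(A)

C: nullable alternative(s) C → ε; FOLLOW(C) = { $ }
  C → / f A: FIRST \ {ε} = { '/' } — disjoint from FOLLOW(C)
  C → ε: FIRST \ {ε} = { } — this is the only nullable alternative, skip
  C → f: FIRST \ {ε} = { 'f' } — disjoint from FOLLOW(C)
  C → /: FIRST \ {ε} = { '/' } — disjoint from FOLLOW(C)
  C → f + C: FIRST \ {ε} = { 'f' } — disjoint from FOLLOW(C)

No FIRST/FOLLOW conflicts found.

Answer: No FIRST/FOLLOW conflicts.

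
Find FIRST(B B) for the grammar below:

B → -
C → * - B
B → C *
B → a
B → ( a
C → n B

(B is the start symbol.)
{ '(', '*', '-', 'a', 'n' }

FIRST sets of the non-terminals involved (from the grammar, by fixed-point iteration):
  FIRST(B) = { '(', '*', '-', 'a', 'n' }

To compute FIRST(B B), process the symbols left to right:
Symbol B is a non-terminal. Add FIRST(B) \ {ε} = { '(', '*', '-', 'a', 'n' }
B is not nullable (ε ∉ FIRST(B)), so stop here.
FIRST(B B) = { '(', '*', '-', 'a', 'n' }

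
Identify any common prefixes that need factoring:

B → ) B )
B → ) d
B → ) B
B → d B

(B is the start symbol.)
Left-factoring is needed when two productions for the same non-terminal
share a common prefix on the right-hand side.

Productions for B:
  B → ) B )
  B → ) d
  B → ) B
  B → d B

Found common prefix ')' in productions for B

Answer: Yes, B has productions with common prefix ')'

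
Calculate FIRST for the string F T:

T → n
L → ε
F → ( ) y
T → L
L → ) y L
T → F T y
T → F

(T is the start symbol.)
FIRST sets of the non-terminals involved (from the grammar, by fixed-point iteration):
  FIRST(F) = { '(' }

To compute FIRST(F T), process the symbols left to right:
Symbol F is a non-terminal. Add FIRST(F) \ {ε} = { '(' }
F is not nullable (ε ∉ FIRST(F)), so stop here.
FIRST(F T) = { '(' }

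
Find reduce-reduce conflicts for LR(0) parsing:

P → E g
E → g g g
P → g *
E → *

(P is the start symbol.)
A reduce-reduce conflict occurs when an LR(0) state has two complete items [A → α .] and [B → β .] — both call for a reduction, and with no lookahead the parser cannot choose between them.

Augment with P' → P and build the canonical LR(0) collection (I0 = CLOSURE({[P' → . P]}), then GOTO on every symbol after a dot until no new states appear). It has 9 states:
  I0: { [E → . *], [E → . g g g], [P → . E g], [P → . g *], [P' → . P] }  — shift
  I1: { [E → * .] }  — reduce
  I2: { [P → E . g] }  — shift
  I3: { [P' → P .] }  — accept
  I4: { [E → g . g g], [P → g . *] }  — shift
  I5: { [P → g * .] }  — reduce
  I6: { [E → g g . g] }  — shift
  I7: { [E → g g g .] }  — reduce
  I8: { [P → E g .] }  — reduce

No state contains more than one complete item.

Answer: No reduce-reduce conflicts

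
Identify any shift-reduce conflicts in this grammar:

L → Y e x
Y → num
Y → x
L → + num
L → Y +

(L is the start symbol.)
No shift-reduce conflicts

A shift-reduce conflict occurs when an LR(0) state has both:
  - a complete (reduce) item [A → α .] (dot at the end), and
  - a shift item [B → β . c γ] (dot before a terminal).

Augment with L' → L and build the canonical LR(0) collection (I0 = CLOSURE({[L' → . L]}), then GOTO on every symbol after a dot until no new states appear). It has 10 states:
  I0: { [L → . + num], [L → . Y +], [L → . Y e x], [L' → . L], [Y → . num], [Y → . x] }  — shift
  I1: { [L → + . num] }  — shift
  I2: { [L' → L .] }  — accept
  I3: { [L → Y . +], [L → Y . e x] }  — shift
  I4: { [Y → num .] }  — reduce
  I5: { [Y → x .] }  — reduce
  I6: { [L → Y + .] }  — reduce
  I7: { [L → Y e . x] }  — shift
  I8: { [L → Y e x .] }  — reduce
  I9: { [L → + num .] }  — reduce

No state contains both a complete item and a shift item.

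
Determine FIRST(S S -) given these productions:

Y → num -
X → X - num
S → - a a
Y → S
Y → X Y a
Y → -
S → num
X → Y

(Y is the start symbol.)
{ '-', 'num' }

FIRST sets of the non-terminals involved (from the grammar, by fixed-point iteration):
  FIRST(S) = { '-', 'num' }

To compute FIRST(S S -), process the symbols left to right:
Symbol S is a non-terminal. Add FIRST(S) \ {ε} = { '-', 'num' }
S is not nullable (ε ∉ FIRST(S)), so stop here.
FIRST(S S -) = { '-', 'num' }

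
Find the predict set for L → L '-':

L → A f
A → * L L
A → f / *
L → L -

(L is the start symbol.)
{ '*', 'f' }

PREDICT(L → L '-') = (FIRST(RHS) \ {ε}) ∪ (FOLLOW(L) if ε ∈ FIRST(RHS), i.e. RHS ⇒* ε)
FIRST(L) = { '*', 'f' }
FIRST(L '-') = { '*', 'f' }
ε ∉ FIRST(L '-'), so FOLLOW(L) is not added.
PREDICT(L → L '-') = { '*', 'f' }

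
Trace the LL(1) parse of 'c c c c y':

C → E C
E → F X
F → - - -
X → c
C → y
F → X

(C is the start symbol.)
LL(1) parsing maintains a stack (initially the start symbol over $) and the input. At each step: if the stack top is a terminal, match it against the current input token; if it is a non-terminal N, replace it with the RHS of M[N, lookahead] (the unique production whose predict set contains the lookahead).

Stack is shown with the top on the left.

Stack    Input        Action
----------------------------
C $      c c c c y $  output C → E C
E C $    c c c c y $  output E → F X
F X C $  c c c c y $  output F → X
X X C $  c c c c y $  output X → c
c X C $  c c c c y $  match 'c'
X C $    c c c y $    output X → c
c C $    c c c y $    match 'c'
C $      c c y $      output C → E C
E C $    c c y $      output E → F X
F X C $  c c y $      output F → X
X X C $  c c y $      output X → c
c X C $  c c y $      match 'c'
X C $    c y $        output X → c
c C $    c y $        match 'c'
C $      y $          output C → y
y $      y $          match 'y'
$        $            accept

The string is accepted.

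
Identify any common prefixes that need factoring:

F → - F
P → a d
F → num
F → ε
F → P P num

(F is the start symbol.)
Left-factoring is needed when two productions for the same non-terminal
share a common prefix on the right-hand side.

Productions for F:
  F → - F
  F → num
  F → ε
  F → P P num

No common prefixes found.

Answer: No, left-factoring is not needed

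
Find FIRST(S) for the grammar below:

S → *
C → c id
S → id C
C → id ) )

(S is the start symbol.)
{ '*', 'id' }

From S → *:
  - '*' is a terminal: add '*' and stop
From S → id C:
  - id is a terminal: add 'id' and stop

Collecting: FIRST(S) = { '*', 'id' }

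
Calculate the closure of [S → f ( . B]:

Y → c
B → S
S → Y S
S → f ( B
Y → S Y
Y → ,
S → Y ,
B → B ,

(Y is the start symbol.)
{ [B → . B ,], [B → . S], [S → . Y ,], [S → . Y S], [S → . f ( B], [S → f ( . B], [Y → . ,], [Y → . S Y], [Y → . c] }

To compute CLOSURE, for each item [A → α.Bβ] where B is a non-terminal, add [B → .γ] for all productions B → γ; repeat for the newly added items until nothing changes.

Start with: [S → f ( . B]
  [S → f ( . B] has the dot before B: add [B → . S], [B → . B ,]
  [B → . S] has the dot before S: add [S → . Y S], [S → . f ( B], [S → . Y ,]
  [S → . Y S] has the dot before Y: add [Y → . c], [Y → . S Y], [Y → . ,]
No further items can be added.

CLOSURE = { [B → . B ,], [B → . S], [S → . Y ,], [S → . Y S], [S → . f ( B], [S → f ( . B], [Y → . ,], [Y → . S Y], [Y → . c] }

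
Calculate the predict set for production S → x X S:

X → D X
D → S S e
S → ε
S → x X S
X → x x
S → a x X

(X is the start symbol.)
PREDICT(S → x X S) = (FIRST(RHS) \ {ε}) ∪ (FOLLOW(S) if ε ∈ FIRST(RHS), i.e. RHS ⇒* ε)
FIRST(x X S) = { 'x' }
ε ∉ FIRST(x X S), so FOLLOW(S) is not added.
PREDICT(S → x X S) = { 'x' }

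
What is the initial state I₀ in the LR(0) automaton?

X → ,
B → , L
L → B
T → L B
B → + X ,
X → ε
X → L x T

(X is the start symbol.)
First, augment the grammar with X' → X
I₀ = CLOSURE({ [X' → . X] }):
  [X' → . X] has the dot before X: add [X → . ,], [X → .], [X → . L x T]
  [X → . L x T] has the dot before L: add [L → . B]
  [L → . B] has the dot before B: add [B → . , L], [B → . + X ,]
No further items can be added.

I₀ = { [B → . + X ,], [B → . , L], [L → . B], [X → . ,], [X → . L x T], [X → .], [X' → . X] }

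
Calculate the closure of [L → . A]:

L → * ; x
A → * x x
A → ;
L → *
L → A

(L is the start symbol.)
{ [A → . * x x], [A → . ;], [L → . A] }

To compute CLOSURE, for each item [A → α.Bβ] where B is a non-terminal, add [B → .γ] for all productions B → γ; repeat for the newly added items until nothing changes.

Start with: [L → . A]
  [L → . A] has the dot before A: add [A → . * x x], [A → . ;]
No further items can be added.

CLOSURE = { [A → . * x x], [A → . ;], [L → . A] }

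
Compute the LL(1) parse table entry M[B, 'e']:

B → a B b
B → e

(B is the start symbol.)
B → e

To find M[B, 'e'], we find productions for B where 'e' is in the predict set (PREDICT(N → α) = (FIRST(α) \ {ε}) ∪ (FOLLOW(N) if α ⇒* ε)).

B → a B b: PREDICT = { 'a' }
B → e: PREDICT = { 'e' }
  'e' is in predict set, so this production goes in M[B, 'e']

M[B, 'e'] = B → e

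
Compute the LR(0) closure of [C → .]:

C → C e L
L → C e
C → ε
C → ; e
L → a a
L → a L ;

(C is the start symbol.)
{ [C → .] }

Start with: [C → .]
The dot is at the end, so nothing is added.

CLOSURE = { [C → .] }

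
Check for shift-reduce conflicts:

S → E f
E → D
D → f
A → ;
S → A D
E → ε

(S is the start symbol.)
Yes — I0: [E → .] vs [A → . ;]

A shift-reduce conflict occurs when an LR(0) state has both:
  - a complete (reduce) item [A → α .] (dot at the end), and
  - a shift item [B → β . c γ] (dot before a terminal).

Augment with S' → S and build the canonical LR(0) collection (I0 = CLOSURE({[S' → . S]}), then GOTO on every symbol after a dot until no new states appear). It has 9 states:
  I0: { [A → . ;], [D → . f], [E → . D], [E → .], [S → . A D], [S → . E f], [S' → . S] }  — shift, reduce
  I1: { [A → ; .] }  — reduce
  I2: { [D → . f], [S → A . D] }  — shift
  I3: { [E → D .] }  — reduce
  I4: { [S → E . f] }  — shift
  I5: { [S' → S .] }  — accept
  I6: { [D → f .] }  — reduce
  I7: { [S → E f .] }  — reduce
  I8: { [S → A D .] }  — reduce

I0 contains reduce item [E → .] and shift items [A → . ;], [D → . f] — shift-reduce conflict.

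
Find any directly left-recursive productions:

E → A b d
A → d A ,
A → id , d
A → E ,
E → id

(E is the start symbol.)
No direct left recursion

Direct left recursion occurs when N → N α for some non-terminal N (the right-hand side begins with the left-hand side itself).

E → A b d: starts with A
A → d A ,: starts with d
A → id , d: starts with id
A → E ,: starts with E
E → id: starts with id

No direct left recursion found.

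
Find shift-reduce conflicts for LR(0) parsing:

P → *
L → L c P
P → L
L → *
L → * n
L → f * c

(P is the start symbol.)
Yes — I1: [L → * .] vs [L → * . n]; I2: [P → L .] vs [L → L . c P]

A shift-reduce conflict occurs when an LR(0) state has both:
  - a complete (reduce) item [A → α .] (dot at the end), and
  - a shift item [B → β . c γ] (dot before a terminal).

Augment with P' → P and build the canonical LR(0) collection (I0 = CLOSURE({[P' → . P]}), then GOTO on every symbol after a dot until no new states appear). It has 10 states:
  I0: { [L → . * n], [L → . *], [L → . L c P], [L → . f * c], [P → . *], [P → . L], [P' → . P] }  — shift
  I1: { [L → * . n], [L → * .], [P → * .] }  — shift, 2 reduces
  I2: { [L → L . c P], [P → L .] }  — shift, reduce
  I3: { [P' → P .] }  — accept
  I4: { [L → f . * c] }  — shift
  I5: { [L → f * . c] }  — shift
  I6: { [L → f * c .] }  — reduce
  I7: { [L → . * n], [L → . *], [L → . L c P], [L → . f * c], [L → L c . P], [P → . *], [P → . L] }  — shift
  I8: { [L → L c P .] }  — reduce
  I9: { [L → * n .] }  — reduce

I1 contains reduce items [L → * .], [P → * .] and shift item [L → * . n] — shift-reduce conflict.
I2 contains reduce item [P → L .] and shift item [L → L . c P] — shift-reduce conflict.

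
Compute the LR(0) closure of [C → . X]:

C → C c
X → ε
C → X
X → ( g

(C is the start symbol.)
{ [C → . X], [X → . ( g], [X → .] }

To compute CLOSURE, for each item [A → α.Bβ] where B is a non-terminal, add [B → .γ] for all productions B → γ; repeat for the newly added items until nothing changes.

Start with: [C → . X]
  [C → . X] has the dot before X: add [X → .], [X → . ( g]
No further items can be added.

CLOSURE = { [C → . X], [X → . ( g], [X → .] }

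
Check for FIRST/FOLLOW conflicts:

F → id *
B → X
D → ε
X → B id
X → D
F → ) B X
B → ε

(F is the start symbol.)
Yes. B → X with FOLLOW(B) on { 'id' }; X → B id with FOLLOW(X) on { 'id' }

A FIRST/FOLLOW conflict occurs when a non-terminal N has a nullable alternative N → β (β ⇒* ε) and another alternative N → α with FIRST(α) ∩ FOLLOW(N) ≠ ∅: on such a lookahead the parser cannot decide between expanding α and letting N vanish via β.

Nullable non-terminals: B, D, X.
FIRST sets used below: FIRST(X) = { 'id', ε }, FIRST(B) = { 'id', ε }, FIRST(D) = { ε }

B: nullable alternative(s) B → X, B → ε; FOLLOW(B) = { $, 'id' }
  B → X: FIRST \ {ε} = { 'id' } — overlaps FOLLOW(B) on { 'id' }: CONFLICT
  B → ε: FIRST \ {ε} = { } — disjoint from FOLLOW(B)
D has a nullable alternative but only one production, so nothing to check.

X: nullable alternative(s) X → D; FOLLOW(X) = { $, 'id' }
  X → B id: FIRST \ {ε} = { 'id' } — overlaps FOLLOW(X) on { 'id' }: CONFLICT
  X → D: FIRST \ {ε} = { } — this is the only nullable alternative, skip

F has no nullable alternative, so no FIRST/FOLLOW check is needed there.

So the grammar has 2 FIRST/FOLLOW conflicts (marked CONFLICT above).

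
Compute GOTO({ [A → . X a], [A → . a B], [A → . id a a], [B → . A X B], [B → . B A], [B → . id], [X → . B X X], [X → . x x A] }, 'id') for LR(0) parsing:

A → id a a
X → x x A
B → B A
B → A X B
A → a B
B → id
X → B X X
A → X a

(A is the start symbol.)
{ [A → id . a a], [B → id .] }

GOTO(I, 'id') = CLOSURE({ [A → αX.β] : [A → α.Xβ] ∈ I, X = 'id' })

Items with dot before 'id', with the dot advanced:
  [A → . id a a] → [A → id . a a]
  [B → . id] → [B → id .]
Closure adds nothing (no advanced item has the dot before a non-terminal).

GOTO = { [A → id . a a], [B → id .] }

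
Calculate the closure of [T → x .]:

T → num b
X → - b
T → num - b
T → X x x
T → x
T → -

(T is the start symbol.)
Start with: [T → x .]
The dot is at the end, so nothing is added.

CLOSURE = { [T → x .] }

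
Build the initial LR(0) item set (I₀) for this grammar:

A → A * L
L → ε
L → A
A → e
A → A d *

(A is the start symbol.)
First, augment the grammar with A' → A
I₀ = CLOSURE({ [A' → . A] }):
  [A' → . A] has the dot before A: add [A → . A * L], [A → . e], [A → . A d *]
No further items can be added.

I₀ = { [A → . A * L], [A → . A d *], [A → . e], [A' → . A] }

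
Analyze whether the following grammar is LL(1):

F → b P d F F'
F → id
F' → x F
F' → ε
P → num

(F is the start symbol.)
A grammar is LL(1) if for each non-terminal N with multiple productions, the predict sets of those productions are pairwise disjoint, where PREDICT(N → α) = (FIRST(α) \ {ε}) ∪ (FOLLOW(N) if α ⇒* ε).

Relevant sets:
  FOLLOW(F') = { $, 'x' }

For F:
  PREDICT(F → b P d F F') = { 'b' }
  PREDICT(F → id) = { 'id' }
For F':
  PREDICT(F' → x F) = { 'x' }
  PREDICT(F' → ε) = { $, 'x' }
P has a single production, so nothing to check there.

Conflict found: Predict set conflict for F': { 'x' }
The grammar is NOT LL(1).

Answer: No. Predict set conflict for F': { 'x' }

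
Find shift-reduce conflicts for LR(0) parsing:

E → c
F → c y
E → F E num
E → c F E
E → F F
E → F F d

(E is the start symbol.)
Augment with E' → E and build the canonical LR(0) collection (I0 = CLOSURE({[E' → . E]}), then GOTO on every symbol after a dot until no new states appear). It has 12 states:
  I0: { [E → . F E num], [E → . F F d], [E → . F F], [E → . c F E], [E → . c], [E' → . E], [F → . c y] }  — shift
  I1: { [E' → E .] }  — accept
  I2: { [E → . F E num], [E → . F F d], [E → . F F], [E → . c F E], [E → . c], [E → F . E num], [E → F . F d], [E → F . F], [F → . c y] }  — shift
  I3: { [E → c . F E], [E → c .], [F → . c y], [F → c . y] }  — shift, reduce
  I4: { [E → . F E num], [E → . F F d], [E → . F F], [E → . c F E], [E → . c], [E → c F . E], [F → . c y] }  — shift
  I5: { [F → c . y] }  — shift
  I6: { [F → c y .] }  — reduce
  I7: { [E → c F E .] }  — reduce
  I8: { [E → F E . num] }  — shift
  I9: { [E → . F E num], [E → . F F d], [E → . F F], [E → . c F E], [E → . c], [E → F . E num], [E → F . F d], [E → F . F], [E → F F . d], [E → F F .], [F → . c y] }  — shift, reduce
  I10: { [E → F F d .] }  — reduce
  I11: { [E → F E num .] }  — reduce

I3 contains reduce item [E → c .] and shift items [F → . c y], [F → c . y] — shift-reduce conflict.
I9 contains reduce item [E → F F .] and shift items [E → F F . d], [E → . c], [E → . c F E], [F → . c y] — shift-reduce conflict.

Answer: Yes — I3: [E → c .] vs [F → . c y]; I9: [E → F F .] vs [E → F F . d]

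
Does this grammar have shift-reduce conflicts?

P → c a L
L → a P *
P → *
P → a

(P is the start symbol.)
A shift-reduce conflict occurs when an LR(0) state has both:
  - a complete (reduce) item [A → α .] (dot at the end), and
  - a shift item [B → β . c γ] (dot before a terminal).

Augment with P' → P and build the canonical LR(0) collection (I0 = CLOSURE({[P' → . P]}), then GOTO on every symbol after a dot until no new states appear). It has 10 states:
  I0: { [P → . *], [P → . a], [P → . c a L], [P' → . P] }  — shift
  I1: { [P → * .] }  — reduce
  I2: { [P' → P .] }  — accept
  I3: { [P → a .] }  — reduce
  I4: { [P → c . a L] }  — shift
  I5: { [L → . a P *], [P → c a . L] }  — shift
  I6: { [P → c a L .] }  — reduce
  I7: { [L → a . P *], [P → . *], [P → . a], [P → . c a L] }  — shift
  I8: { [L → a P . *] }  — shift
  I9: { [L → a P * .] }  — reduce

No state contains both a complete item and a shift item.

Answer: No shift-reduce conflicts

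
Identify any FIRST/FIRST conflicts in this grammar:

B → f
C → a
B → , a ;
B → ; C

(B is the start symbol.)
No FIRST/FIRST conflicts.

Productions for B:
  B → f: FIRST = { 'f' }
  B → , a ;: FIRST = { ',' }
  B → ; C: FIRST = { ';' }
C has only one production, so no FIRST/FIRST conflict is possible there.

All alternatives of each non-terminal have pairwise disjoint FIRST sets.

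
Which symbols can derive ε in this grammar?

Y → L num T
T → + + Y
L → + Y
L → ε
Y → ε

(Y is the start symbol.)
{ 'L', 'Y' }

A non-terminal is nullable if it can derive ε (the empty string): either it has an ε-production, or it has a production whose right-hand side consists entirely of nullable non-terminals.

ε-productions: L → ε, Y → ε
So L, Y are immediately nullable.
No further non-terminal can be added: every production for the remaining non-terminals contains a terminal or a non-nullable non-terminal.
Nullable = { 'L', 'Y' }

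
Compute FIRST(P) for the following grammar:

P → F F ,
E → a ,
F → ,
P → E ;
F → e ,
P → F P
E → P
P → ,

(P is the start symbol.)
{ ',', 'a', 'e' }

To compute FIRST(P), examine every production with P on the left-hand side, reading each right-hand side left to right until a non-nullable symbol is reached.

FIRST sets of the other non-terminals involved (by the same procedure, iterated to a fixed point):
  FIRST(F) = { ',', 'e' }
  FIRST(E) = { ',', 'a', 'e' }

From P → F F ,:
  - F is a non-terminal: add FIRST(F) \ {ε} = { ',', 'e' }
    F is not nullable, so stop
From P → E ;:
  - E is a non-terminal: add FIRST(E) \ {ε} = { ',', 'a', 'e' }
    E is not nullable, so stop
From P → F P:
  - F is a non-terminal: add FIRST(F) \ {ε} = { ',', 'e' }
    F is not nullable, so stop
From P → ,:
  - ',' is a terminal: add ',' and stop

Collecting: FIRST(P) = { ',', 'a', 'e' }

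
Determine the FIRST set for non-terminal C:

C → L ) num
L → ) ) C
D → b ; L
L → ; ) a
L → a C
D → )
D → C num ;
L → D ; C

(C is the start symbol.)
FIRST sets of the other non-terminals involved (by the same procedure, iterated to a fixed point):
  FIRST(L) = { ')', ';', 'a', 'b' }

From C → L ) num:
  - L is a non-terminal: add FIRST(L) \ {ε} = { ')', ';', 'a', 'b' }
    L is not nullable, so stop

Collecting: FIRST(C) = { ')', ';', 'a', 'b' }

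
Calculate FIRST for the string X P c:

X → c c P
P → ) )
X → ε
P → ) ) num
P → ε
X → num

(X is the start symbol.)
{ ')', 'c', 'num' }

FIRST sets of the non-terminals involved (from the grammar, by fixed-point iteration):
  FIRST(X) = { 'c', 'num', ε }
  FIRST(P) = { ')', ε }

To compute FIRST(X P c), process the symbols left to right:
Symbol X is a non-terminal. Add FIRST(X) \ {ε} = { 'c', 'num' }
X is nullable (ε ∈ FIRST(X)), continue to the next symbol.
Symbol P is a non-terminal. Add FIRST(P) \ {ε} = { ')' }
P is nullable (ε ∈ FIRST(P)), continue to the next symbol.
Symbol c is a terminal. Add 'c' and stop.
FIRST(X P c) = { ')', 'c', 'num' }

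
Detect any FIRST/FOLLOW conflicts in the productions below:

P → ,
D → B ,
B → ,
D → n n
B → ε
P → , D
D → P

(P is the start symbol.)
Nullable non-terminals: B.

B: nullable alternative(s) B → ε; FOLLOW(B) = { ',' }
  B → ,: FIRST \ {ε} = { ',' } — overlaps FOLLOW(B) on { ',' }: CONFLICT
  B → ε: FIRST \ {ε} = { } — this is the only nullable alternative, skip

D, P have no nullable alternative, so no FIRST/FOLLOW check is needed there.

So the grammar has 1 FIRST/FOLLOW conflict (marked CONFLICT above).

Answer: Yes. B → ',' with FOLLOW(B) on { ',' }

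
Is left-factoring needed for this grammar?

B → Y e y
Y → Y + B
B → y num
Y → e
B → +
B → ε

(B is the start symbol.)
No, left-factoring is not needed

Left-factoring is needed when two productions for the same non-terminal
share a common prefix on the right-hand side.

Productions for B:
  B → Y e y
  B → y num
  B → +
  B → ε
Productions for Y:
  Y → Y + B
  Y → e

No common prefixes found.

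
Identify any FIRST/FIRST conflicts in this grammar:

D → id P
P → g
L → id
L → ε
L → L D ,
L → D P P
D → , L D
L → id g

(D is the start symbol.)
FIRST sets of the non-terminals at (or reachable through a nullable prefix from) the front of some alternative:
  FIRST(L) = { ',', 'id', ε }
  FIRST(D) = { ',', 'id' }

Productions for D:
  D → id P: FIRST = { 'id' }
  D → , L D: FIRST = { ',' }
Productions for L:
  L → id: FIRST = { 'id' }
  L → ε: FIRST = { ε }
  L → L D ,: FIRST = { ',', 'id' }
  L → D P P: FIRST = { ',', 'id' }
  L → id g: FIRST = { 'id' }
P has only one production, so no FIRST/FIRST conflict is possible there.

Conflict for L: L → id and L → L D ,
  Overlap: { 'id' }
Conflict for L: L → id and L → D P P
  Overlap: { 'id' }
Conflict for L: L → id and L → id g
  Overlap: { 'id' }
Conflict for L: L → L D , and L → D P P
  Overlap: { ',', 'id' }
Conflict for L: L → L D , and L → id g
  Overlap: { 'id' }
Conflict for L: L → D P P and L → id g
  Overlap: { 'id' }

Answer: Yes. L → id / L → L D ',' on { 'id' }; L → id / L → D P P on { 'id' }; L → id / L → id g on { 'id' }; L → L D ',' / L → D P P on { ',', 'id' }; L → L D ',' / L → id g on { 'id' }; L → D P P / L → id g on { 'id' }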